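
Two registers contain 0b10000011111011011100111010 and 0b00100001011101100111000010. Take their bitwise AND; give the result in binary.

AND bit by bit (1 only where both bits are 1):
  10000011111011011100111010
& 00100001011101100111000010
= 00000001011001000100000010

0b00000001011001000100000010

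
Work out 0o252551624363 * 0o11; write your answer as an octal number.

0o3000270070213

Multiply each base-8 digit by 9, carrying:
  3×9 = 27 → write 3 carry 3
  6×9+3 = 57 → write 1 carry 7
  3×9+7 = 34 → write 2 carry 4
  4×9+4 = 40 → write 0 carry 5
  2×9+5 = 23 → write 7 carry 2
  6×9+2 = 56 → write 0 carry 7
  1×9+7 = 16 → write 0 carry 2
  5×9+2 = 47 → write 7 carry 5
  5×9+5 = 50 → write 2 carry 6
  2×9+6 = 24 → write 0 carry 3
  5×9+3 = 48 → write 0 carry 6
  2×9+6 = 24 → write 0 carry 3
  remaining carry: 3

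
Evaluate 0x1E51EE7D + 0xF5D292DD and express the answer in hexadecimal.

Add column by column in base 16, right to left:
  D+D = A carry 1
  7+D+1 = 5 carry 1
  E+2+1 = 1 carry 1
  E+9+1 = 8 carry 1
  1+2+1 = 4
  5+D = 2 carry 1
  E+5+1 = 4 carry 1
  1+F+1 = 1 carry 1
  final carry 1

0x11424815A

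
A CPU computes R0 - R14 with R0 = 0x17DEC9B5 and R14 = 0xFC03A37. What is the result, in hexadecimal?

0x81E8F7E

Subtract column by column in base 16:
  5-7 → E (borrow)
  B-3-1 → 7
  9-A → F (borrow)
  C-3-1 → 8
  E-0 → E
  D-C → 1
  7-F → 8 (borrow)
  1-0-1 → 0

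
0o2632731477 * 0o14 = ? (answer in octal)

Multiply each base-8 digit by 12, carrying:
  7×12 = 84 → write 4 carry 10
  7×12+10 = 94 → write 6 carry 11
  4×12+11 = 59 → write 3 carry 7
  1×12+7 = 19 → write 3 carry 2
  3×12+2 = 38 → write 6 carry 4
  7×12+4 = 88 → write 0 carry 11
  2×12+11 = 35 → write 3 carry 4
  3×12+4 = 40 → write 0 carry 5
  6×12+5 = 77 → write 5 carry 9
  2×12+9 = 33 → write 1 carry 4
  remaining carry: 4

0o41503063364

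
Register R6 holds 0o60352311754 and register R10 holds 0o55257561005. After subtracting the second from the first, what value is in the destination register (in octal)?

0o3072530747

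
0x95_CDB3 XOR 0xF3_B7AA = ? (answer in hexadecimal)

0x667A19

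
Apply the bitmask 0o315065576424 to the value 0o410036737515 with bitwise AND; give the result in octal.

AND each oct digit independently (no carries):
  4&3=0, 1&1=1, 0&5=0, 0&0=0, 3&6=2, 6&5=4, 7&5=5, 3&7=3, 7&6=6, 5&4=4, 1&2=0, 5&4=4

0o010024536404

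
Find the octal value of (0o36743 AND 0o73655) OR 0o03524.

0o33765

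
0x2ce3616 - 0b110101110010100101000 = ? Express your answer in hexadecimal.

0b110101110010100101000 = 0x1ae528 in hexadecimal.
Subtract column by column in base 16:
  6-8 → e (borrow)
  1-2-1 → e (borrow)
  6-5-1 → 0
  3-e → 5 (borrow)
  e-a-1 → 3
  c-1 → b
  2-0 → 2

0x2b350ee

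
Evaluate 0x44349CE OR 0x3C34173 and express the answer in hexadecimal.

0x7C349FF

OR each hex digit independently (no carries):
  4|3=7, 4|C=C, 3|3=3, 4|4=4, 9|1=9, C|7=F, E|3=F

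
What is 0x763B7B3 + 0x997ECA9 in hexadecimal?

Add column by column in base 16, right to left:
  3+9 = C
  B+A = 5 carry 1
  7+C+1 = 4 carry 1
  B+E+1 = A carry 1
  3+7+1 = B
  6+9 = F
  7+9 = 0 carry 1
  final carry 1

0x10FBA45C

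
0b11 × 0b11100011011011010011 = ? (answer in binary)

Multiply each base-2 digit by 3, carrying:
  1×3 = 3 → write 1 carry 1
  1×3+1 = 4 → write 0 carry 2
  0×3+2 = 2 → write 0 carry 1
  0×3+1 = 1 → write 1
  1×3 = 3 → write 1 carry 1
  0×3+1 = 1 → write 1
  1×3 = 3 → write 1 carry 1
  1×3+1 = 4 → write 0 carry 2
  0×3+2 = 2 → write 0 carry 1
  1×3+1 = 4 → write 0 carry 2
  1×3+2 = 5 → write 1 carry 2
  0×3+2 = 2 → write 0 carry 1
  1×3+1 = 4 → write 0 carry 2
  1×3+2 = 5 → write 1 carry 2
  0×3+2 = 2 → write 0 carry 1
  0×3+1 = 1 → write 1
  0×3 = 0 → write 0
  1×3 = 3 → write 1 carry 1
  1×3+1 = 4 → write 0 carry 2
  1×3+2 = 5 → write 1 carry 2
  remaining carry: 10

0b1010101010010001111001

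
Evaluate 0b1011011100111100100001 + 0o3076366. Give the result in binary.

0o3076366 = 0b11000111110011110110 in binary.
Add column by column in base 2, right to left:
  1+0 = 1
  0+1 = 1
  0+1 = 1
  0+0 = 0
  0+1 = 1
  1+1 = 0 carry 1
  0+1+1 = 0 carry 1
  0+1+1 = 0 carry 1
  1+0+1 = 0 carry 1
  1+0+1 = 0 carry 1
  1+1+1 = 1 carry 1
  1+1+1 = 1 carry 1
  0+1+1 = 0 carry 1
  0+1+1 = 0 carry 1
  1+1+1 = 1 carry 1
  1+0+1 = 0 carry 1
  1+0+1 = 0 carry 1
  0+0+1 = 1
  1+1 = 0 carry 1
  1+1+1 = 1 carry 1
  0+0+1 = 1
  1+0 = 1

0b1110100100110000010111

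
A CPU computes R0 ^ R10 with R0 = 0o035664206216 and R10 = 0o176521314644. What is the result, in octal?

0o143345112452

XOR each oct digit independently (no carries):
  0^1=1, 3^7=4, 5^6=3, 6^5=3, 6^2=4, 4^1=5, 2^3=1, 0^1=1, 6^4=2, 2^6=4, 1^4=5, 6^4=2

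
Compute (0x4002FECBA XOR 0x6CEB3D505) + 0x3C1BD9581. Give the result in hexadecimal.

First 0x4002FECBA XOR 0x6CEB3D505 = 0x2CE9C39BF.
Add column by column in base 16, right to left:
  F+1 = 0 carry 1
  B+8+1 = 4 carry 1
  9+5+1 = F
  3+9 = C
  C+D = 9 carry 1
  9+B+1 = 5 carry 1
  E+1+1 = 0 carry 1
  C+C+1 = 9 carry 1
  2+3+1 = 6

0x69059CF40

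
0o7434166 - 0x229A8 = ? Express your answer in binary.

0b111000000111011001110

0o7434166 = 0b111100011100001110110 in binary.
0x229A8 = 0b100010100110101000 in binary.
Subtract column by column in base 2:
  0-0 → 0
  1-0 → 1
  1-0 → 1
  0-1 → 1 (borrow)
  1-0-1 → 0
  1-1 → 0
  1-0 → 1
  0-1 → 1 (borrow)
  0-1-1 → 0 (borrow)
  0-0-1 → 1 (borrow)
  0-0-1 → 1 (borrow)
  1-1-1 → 1 (borrow)
  1-0-1 → 0
  1-1 → 0
  0-0 → 0
  0-0 → 0
  0-0 → 0
  1-1 → 0
  1-0 → 1
  1-0 → 1
  1-0 → 1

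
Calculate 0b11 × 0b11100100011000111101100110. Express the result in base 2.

Multiply each base-2 digit by 3, carrying:
  0×3 = 0 → write 0
  1×3 = 3 → write 1 carry 1
  1×3+1 = 4 → write 0 carry 2
  0×3+2 = 2 → write 0 carry 1
  0×3+1 = 1 → write 1
  1×3 = 3 → write 1 carry 1
  1×3+1 = 4 → write 0 carry 2
  0×3+2 = 2 → write 0 carry 1
  1×3+1 = 4 → write 0 carry 2
  1×3+2 = 5 → write 1 carry 2
  1×3+2 = 5 → write 1 carry 2
  1×3+2 = 5 → write 1 carry 2
  0×3+2 = 2 → write 0 carry 1
  0×3+1 = 1 → write 1
  0×3 = 0 → write 0
  1×3 = 3 → write 1 carry 1
  1×3+1 = 4 → write 0 carry 2
  0×3+2 = 2 → write 0 carry 1
  0×3+1 = 1 → write 1
  0×3 = 0 → write 0
  1×3 = 3 → write 1 carry 1
  0×3+1 = 1 → write 1
  0×3 = 0 → write 0
  1×3 = 3 → write 1 carry 1
  1×3+1 = 4 → write 0 carry 2
  1×3+2 = 5 → write 1 carry 2
  remaining carry: 10

0b1010101101001010111000110010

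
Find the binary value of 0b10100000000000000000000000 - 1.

The trailing 23 digits are 0, so subtracting 1 borrows through: they become 1 and the next digit up decrements.

0b10011111111111111111111111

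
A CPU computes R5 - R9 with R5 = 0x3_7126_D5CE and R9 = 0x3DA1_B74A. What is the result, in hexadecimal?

0x333851E84

Subtract column by column in base 16:
  E-A → 4
  C-4 → 8
  5-7 → E (borrow)
  D-B-1 → 1
  6-1 → 5
  2-A → 8 (borrow)
  1-D-1 → 3 (borrow)
  7-3-1 → 3
  3-0 → 3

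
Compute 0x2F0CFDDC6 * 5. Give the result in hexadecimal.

0xEB40F54DE

Multiply each base-16 digit by 5, carrying:
  6×5 = 30 → write E carry 1
  C×5+1 = 61 → write D carry 3
  D×5+3 = 68 → write 4 carry 4
  D×5+4 = 69 → write 5 carry 4
  F×5+4 = 79 → write F carry 4
  C×5+4 = 64 → write 0 carry 4
  0×5+4 = 4 → write 4
  F×5 = 75 → write B carry 4
  2×5+4 = 14 → write E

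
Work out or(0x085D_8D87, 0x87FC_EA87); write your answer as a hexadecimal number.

0x8FFDEF87

OR each hex digit independently (no carries):
  0|8=8, 8|7=F, 5|F=F, D|C=D, 8|E=E, D|A=F, 8|8=8, 7|7=7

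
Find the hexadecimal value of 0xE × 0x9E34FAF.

0x8A6E5B92

Multiply each base-16 digit by 14, carrying:
  F×14 = 210 → write 2 carry 13
  A×14+13 = 153 → write 9 carry 9
  F×14+9 = 219 → write B carry 13
  4×14+13 = 69 → write 5 carry 4
  3×14+4 = 46 → write E carry 2
  E×14+2 = 198 → write 6 carry 12
  9×14+12 = 138 → write A carry 8
  remaining carry: 8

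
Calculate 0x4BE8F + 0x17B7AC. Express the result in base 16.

0x1C763B

Add column by column in base 16, right to left:
  F+C = B carry 1
  8+A+1 = 3 carry 1
  E+7+1 = 6 carry 1
  B+B+1 = 7 carry 1
  4+7+1 = C
  0+1 = 1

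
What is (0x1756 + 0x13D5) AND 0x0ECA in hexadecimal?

Add column by column in base 16, right to left:
  6+5 = B
  5+D = 2 carry 1
  7+3+1 = B
  1+1 = 2
Sum = 0x2B2B; now AND with 0x0ECA:
  2&0=0, B&E=A, 2&C=0, B&A=A

0xA0A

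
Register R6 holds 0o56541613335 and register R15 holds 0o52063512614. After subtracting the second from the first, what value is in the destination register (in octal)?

0o4456100521

Subtract column by column in base 8:
  5-4 → 1
  3-1 → 2
  3-6 → 5 (borrow)
  3-2-1 → 0
  1-1 → 0
  6-5 → 1
  1-3 → 6 (borrow)
  4-6-1 → 5 (borrow)
  5-0-1 → 4
  6-2 → 4
  5-5 → 0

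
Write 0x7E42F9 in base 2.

0b11111100100001011111001

Expand each hex digit to 4 bits: 7=0111 E=1110 4=0100 2=0010 F=1111 9=1001.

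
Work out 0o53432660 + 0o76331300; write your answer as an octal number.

0o151764160

Add column by column in base 8, right to left:
  0+0 = 0
  6+0 = 6
  6+3 = 1 carry 1
  2+1+1 = 4
  3+3 = 6
  4+3 = 7
  3+6 = 1 carry 1
  5+7+1 = 5 carry 1
  final carry 1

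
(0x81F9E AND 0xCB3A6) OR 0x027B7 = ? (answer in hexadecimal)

0x81F9E AND 0xCB3A6 = 0x81386.
Then OR with 0x027B7.

0x837B7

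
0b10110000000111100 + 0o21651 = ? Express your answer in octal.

0o301745

0b10110000000111100 = 0o260074 in octal.
Add column by column in base 8, right to left:
  4+1 = 5
  7+5 = 4 carry 1
  0+6+1 = 7
  0+1 = 1
  6+2 = 0 carry 1
  2+0+1 = 3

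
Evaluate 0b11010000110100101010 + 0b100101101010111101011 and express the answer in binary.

0b111111110001100010101

Add column by column in base 2, right to left:
  0+1 = 1
  1+1 = 0 carry 1
  0+0+1 = 1
  1+1 = 0 carry 1
  0+0+1 = 1
  1+1 = 0 carry 1
  0+1+1 = 0 carry 1
  0+1+1 = 0 carry 1
  1+1+1 = 1 carry 1
  0+0+1 = 1
  1+1 = 0 carry 1
  1+0+1 = 0 carry 1
  0+1+1 = 0 carry 1
  0+0+1 = 1
  0+1 = 1
  0+1 = 1
  1+0 = 1
  0+1 = 1
  1+0 = 1
  1+0 = 1
  0+1 = 1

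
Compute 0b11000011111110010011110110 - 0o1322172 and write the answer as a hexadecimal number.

0x30A407C

0b11000011111110010011110110 = 0x30FE4F6 in hexadecimal.
0o1322172 = 0x5A47A in hexadecimal.
Subtract column by column in base 16:
  6-A → C (borrow)
  F-7-1 → 7
  4-4 → 0
  E-A → 4
  F-5 → A
  0-0 → 0
  3-0 → 3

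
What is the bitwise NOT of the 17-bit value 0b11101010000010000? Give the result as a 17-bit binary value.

0b00010101111101111

Invert each bit: 11101010000010000 → 00010101111101111.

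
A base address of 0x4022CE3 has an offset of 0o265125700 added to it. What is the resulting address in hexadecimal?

0x6D6D8A3

0o265125700 = 0x2D4ABC0 in hexadecimal.
Add column by column in base 16, right to left:
  3+0 = 3
  E+C = A carry 1
  C+B+1 = 8 carry 1
  2+A+1 = D
  2+4 = 6
  0+D = D
  4+2 = 6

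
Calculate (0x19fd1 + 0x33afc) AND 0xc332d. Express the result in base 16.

0x4120d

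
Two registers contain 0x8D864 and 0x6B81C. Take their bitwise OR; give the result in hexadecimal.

OR each hex digit independently (no carries):
  8|6=E, D|B=F, 8|8=8, 6|1=7, 4|C=C

0xEF87C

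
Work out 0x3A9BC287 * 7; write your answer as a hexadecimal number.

Multiply each base-16 digit by 7, carrying:
  7×7 = 49 → write 1 carry 3
  8×7+3 = 59 → write B carry 3
  2×7+3 = 17 → write 1 carry 1
  C×7+1 = 85 → write 5 carry 5
  B×7+5 = 82 → write 2 carry 5
  9×7+5 = 68 → write 4 carry 4
  A×7+4 = 74 → write A carry 4
  3×7+4 = 25 → write 9 carry 1
  remaining carry: 1

0x19A4251B1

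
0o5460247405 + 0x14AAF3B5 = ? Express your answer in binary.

0b1000001011011000100001010111010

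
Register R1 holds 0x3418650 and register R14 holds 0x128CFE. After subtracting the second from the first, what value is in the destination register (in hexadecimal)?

Subtract column by column in base 16:
  0-E → 2 (borrow)
  5-F-1 → 5 (borrow)
  6-C-1 → 9 (borrow)
  8-8-1 → F (borrow)
  1-2-1 → E (borrow)
  4-1-1 → 2
  3-0 → 3

0x32EF952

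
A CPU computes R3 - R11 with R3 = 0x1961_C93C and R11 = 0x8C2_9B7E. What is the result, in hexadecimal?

0x109F2DBE

Subtract column by column in base 16:
  C-E → E (borrow)
  3-7-1 → B (borrow)
  9-B-1 → D (borrow)
  C-9-1 → 2
  1-2 → F (borrow)
  6-C-1 → 9 (borrow)
  9-8-1 → 0
  1-0 → 1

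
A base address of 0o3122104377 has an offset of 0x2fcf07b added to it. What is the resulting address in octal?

0o3421274572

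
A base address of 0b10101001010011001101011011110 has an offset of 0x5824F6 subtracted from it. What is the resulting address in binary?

0b10100110100010111010111101000

0x5824F6 = 0b10110000010010011110110 in binary.
Subtract column by column in base 2:
  0-0 → 0
  1-1 → 0
  1-1 → 0
  1-0 → 1
  1-1 → 0
  0-1 → 1 (borrow)
  1-1-1 → 1 (borrow)
  1-1-1 → 1 (borrow)
  0-0-1 → 1 (borrow)
  1-0-1 → 0
  0-1 → 1 (borrow)
  1-0-1 → 0
  1-0 → 1
  0-1 → 1 (borrow)
  0-0-1 → 1 (borrow)
  1-0-1 → 0
  1-0 → 1
  0-0 → 0
  0-0 → 0
  1-1 → 0
  0-1 → 1 (borrow)
  1-0-1 → 0
  0-1 → 1 (borrow)
  0-0-1 → 1 (borrow)
  1-0-1 → 0
  0-0 → 0
  1-0 → 1
  0-0 → 0
  1-0 → 1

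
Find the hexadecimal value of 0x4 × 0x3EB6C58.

Multiply each base-16 digit by 4, carrying:
  8×4 = 32 → write 0 carry 2
  5×4+2 = 22 → write 6 carry 1
  C×4+1 = 49 → write 1 carry 3
  6×4+3 = 27 → write B carry 1
  B×4+1 = 45 → write D carry 2
  E×4+2 = 58 → write A carry 3
  3×4+3 = 15 → write F

0xFADB160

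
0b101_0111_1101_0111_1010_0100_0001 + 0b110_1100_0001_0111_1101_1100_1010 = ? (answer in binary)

Add column by column in base 2, right to left:
  1+0 = 1
  0+1 = 1
  0+0 = 0
  0+1 = 1
  0+0 = 0
  0+0 = 0
  1+1 = 0 carry 1
  0+1+1 = 0 carry 1
  0+1+1 = 0 carry 1
  1+0+1 = 0 carry 1
  0+1+1 = 0 carry 1
  1+1+1 = 1 carry 1
  1+1+1 = 1 carry 1
  1+1+1 = 1 carry 1
  1+1+1 = 1 carry 1
  0+0+1 = 1
  1+1 = 0 carry 1
  0+0+1 = 1
  1+0 = 1
  1+0 = 1
  1+0 = 1
  1+0 = 1
  1+1 = 0 carry 1
  0+1+1 = 0 carry 1
  1+0+1 = 0 carry 1
  0+1+1 = 0 carry 1
  1+1+1 = 1 carry 1
  final carry 1

0b1100001111101111100000001011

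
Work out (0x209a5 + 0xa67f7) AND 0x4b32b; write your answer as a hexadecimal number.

Add column by column in base 16, right to left:
  5+7 = c
  a+f = 9 carry 1
  9+7+1 = 1 carry 1
  0+6+1 = 7
  2+a = c
Sum = 0xc719c; now AND with 0x4b32b:
  c&4=4, 7&b=3, 1&3=1, 9&2=0, c&b=8

0x43108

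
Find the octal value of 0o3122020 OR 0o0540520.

0o3562520

OR each oct digit independently (no carries):
  3|0=3, 1|5=5, 2|4=6, 2|0=2, 0|5=5, 2|2=2, 0|0=0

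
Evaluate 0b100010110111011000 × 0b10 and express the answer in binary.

0b1000101101110110000

Multiply each base-2 digit by 2, carrying:
  0×2 = 0 → write 0
  0×2 = 0 → write 0
  0×2 = 0 → write 0
  1×2 = 2 → write 0 carry 1
  1×2+1 = 3 → write 1 carry 1
  0×2+1 = 1 → write 1
  1×2 = 2 → write 0 carry 1
  1×2+1 = 3 → write 1 carry 1
  1×2+1 = 3 → write 1 carry 1
  0×2+1 = 1 → write 1
  1×2 = 2 → write 0 carry 1
  1×2+1 = 3 → write 1 carry 1
  0×2+1 = 1 → write 1
  1×2 = 2 → write 0 carry 1
  0×2+1 = 1 → write 1
  0×2 = 0 → write 0
  0×2 = 0 → write 0
  1×2 = 2 → write 0 carry 1
  remaining carry: 1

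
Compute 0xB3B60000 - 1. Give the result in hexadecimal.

0xB3B5FFFF

The trailing 4 digits are 0, so subtracting 1 borrows through: they become F and the next digit up decrements.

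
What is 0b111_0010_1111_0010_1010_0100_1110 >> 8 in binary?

0b1110010111100101010

Right shift by 8: drop the 8 least-significant bits.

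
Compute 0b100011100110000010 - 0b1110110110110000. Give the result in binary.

0b10100101111010010

Subtract column by column in base 2:
  0-0 → 0
  1-0 → 1
  0-0 → 0
  0-0 → 0
  0-1 → 1 (borrow)
  0-1-1 → 0 (borrow)
  0-0-1 → 1 (borrow)
  1-1-1 → 1 (borrow)
  1-1-1 → 1 (borrow)
  0-0-1 → 1 (borrow)
  0-1-1 → 0 (borrow)
  1-1-1 → 1 (borrow)
  1-0-1 → 0
  1-1 → 0
  0-1 → 1 (borrow)
  0-1-1 → 0 (borrow)
  0-0-1 → 1 (borrow)
  1-0-1 → 0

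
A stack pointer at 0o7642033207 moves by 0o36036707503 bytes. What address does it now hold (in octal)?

Add column by column in base 8, right to left:
  7+3 = 2 carry 1
  0+0+1 = 1
  2+5 = 7
  3+7 = 2 carry 1
  3+0+1 = 4
  0+7 = 7
  2+6 = 0 carry 1
  4+3+1 = 0 carry 1
  6+0+1 = 7
  7+6 = 5 carry 1
  0+3+1 = 4

0o45700742712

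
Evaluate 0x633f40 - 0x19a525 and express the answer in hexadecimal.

0x499a1b

Subtract column by column in base 16:
  0-5 → b (borrow)
  4-2-1 → 1
  f-5 → a
  3-a → 9 (borrow)
  3-9-1 → 9 (borrow)
  6-1-1 → 4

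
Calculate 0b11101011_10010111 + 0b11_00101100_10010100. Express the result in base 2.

Add column by column in base 2, right to left:
  1+0 = 1
  1+0 = 1
  1+1 = 0 carry 1
  0+0+1 = 1
  1+1 = 0 carry 1
  0+0+1 = 1
  0+0 = 0
  1+1 = 0 carry 1
  1+0+1 = 0 carry 1
  1+0+1 = 0 carry 1
  0+1+1 = 0 carry 1
  1+1+1 = 1 carry 1
  0+0+1 = 1
  1+1 = 0 carry 1
  1+0+1 = 0 carry 1
  1+0+1 = 0 carry 1
  0+1+1 = 0 carry 1
  0+1+1 = 0 carry 1
  final carry 1

0b1000001100000101011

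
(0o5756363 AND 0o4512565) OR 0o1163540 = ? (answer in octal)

0o5756363 AND 0o4512565 = 0o4512161.
Then OR with 0o1163540.

0o5573561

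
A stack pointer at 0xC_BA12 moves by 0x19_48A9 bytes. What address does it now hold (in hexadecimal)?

0x2602BB

Add column by column in base 16, right to left:
  2+9 = B
  1+A = B
  A+8 = 2 carry 1
  B+4+1 = 0 carry 1
  C+9+1 = 6 carry 1
  0+1+1 = 2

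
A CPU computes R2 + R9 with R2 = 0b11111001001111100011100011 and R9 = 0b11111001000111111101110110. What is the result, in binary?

Add column by column in base 2, right to left:
  1+0 = 1
  1+1 = 0 carry 1
  0+1+1 = 0 carry 1
  0+0+1 = 1
  0+1 = 1
  1+1 = 0 carry 1
  1+1+1 = 1 carry 1
  1+0+1 = 0 carry 1
  0+1+1 = 0 carry 1
  0+1+1 = 0 carry 1
  0+1+1 = 0 carry 1
  1+1+1 = 1 carry 1
  1+1+1 = 1 carry 1
  1+1+1 = 1 carry 1
  1+1+1 = 1 carry 1
  1+0+1 = 0 carry 1
  0+0+1 = 1
  0+0 = 0
  1+1 = 0 carry 1
  0+0+1 = 1
  0+0 = 0
  1+1 = 0 carry 1
  1+1+1 = 1 carry 1
  1+1+1 = 1 carry 1
  1+1+1 = 1 carry 1
  1+1+1 = 1 carry 1
  final carry 1

0b111110010010111100001011001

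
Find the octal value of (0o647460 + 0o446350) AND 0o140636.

Add column by column in base 8, right to left:
  0+0 = 0
  6+5 = 3 carry 1
  4+3+1 = 0 carry 1
  7+6+1 = 6 carry 1
  4+4+1 = 1 carry 1
  6+4+1 = 3 carry 1
  final carry 1
Sum = 0o1316030; now AND with 0o140636:
  1&0=0, 3&1=1, 1&4=0, 6&0=0, 0&6=0, 3&3=3, 0&6=0

0o100030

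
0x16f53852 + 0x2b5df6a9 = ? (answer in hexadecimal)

Add column by column in base 16, right to left:
  2+9 = b
  5+a = f
  8+6 = e
  3+f = 2 carry 1
  5+d+1 = 3 carry 1
  f+5+1 = 5 carry 1
  6+b+1 = 2 carry 1
  1+2+1 = 4

0x42532efb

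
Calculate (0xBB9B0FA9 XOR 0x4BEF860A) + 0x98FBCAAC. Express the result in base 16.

0x18970544F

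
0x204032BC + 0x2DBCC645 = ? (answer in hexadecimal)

0x4DFCF901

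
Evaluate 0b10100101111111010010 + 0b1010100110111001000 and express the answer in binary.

0b11111010110110011010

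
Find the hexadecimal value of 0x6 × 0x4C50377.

Multiply each base-16 digit by 6, carrying:
  7×6 = 42 → write A carry 2
  7×6+2 = 44 → write C carry 2
  3×6+2 = 20 → write 4 carry 1
  0×6+1 = 1 → write 1
  5×6 = 30 → write E carry 1
  C×6+1 = 73 → write 9 carry 4
  4×6+4 = 28 → write C carry 1
  remaining carry: 1

0x1C9E14CA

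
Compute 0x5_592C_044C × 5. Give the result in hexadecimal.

0x1ABDDC157C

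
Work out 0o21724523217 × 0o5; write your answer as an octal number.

0o131447240313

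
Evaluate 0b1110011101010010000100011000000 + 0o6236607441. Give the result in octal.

0o24611013741

0b1110011101010010000100011000000 = 0o16352204300 in octal.
Add column by column in base 8, right to left:
  0+1 = 1
  0+4 = 4
  3+4 = 7
  4+7 = 3 carry 1
  0+0+1 = 1
  2+6 = 0 carry 1
  2+6+1 = 1 carry 1
  5+3+1 = 1 carry 1
  3+2+1 = 6
  6+6 = 4 carry 1
  1+0+1 = 2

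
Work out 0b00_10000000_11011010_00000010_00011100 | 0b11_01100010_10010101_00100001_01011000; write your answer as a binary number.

0b1111100010110111110010001101011100

OR bit by bit (1 where either bit is 1):
  0010000000110110100000001000011100
| 1101100010100101010010000101011000
= 1111100010110111110010001101011100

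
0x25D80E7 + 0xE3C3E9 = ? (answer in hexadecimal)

Add column by column in base 16, right to left:
  7+9 = 0 carry 1
  E+E+1 = D carry 1
  0+3+1 = 4
  8+C = 4 carry 1
  D+3+1 = 1 carry 1
  5+E+1 = 4 carry 1
  2+0+1 = 3

0x34144D0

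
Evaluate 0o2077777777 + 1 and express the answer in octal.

0o2100000000

The trailing 8 digits are 7 (max in base 8), so adding 1 cascades: they roll to 0 and the next digit up increments.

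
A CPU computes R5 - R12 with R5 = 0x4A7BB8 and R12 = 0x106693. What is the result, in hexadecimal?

0x3A1525

Subtract column by column in base 16:
  8-3 → 5
  B-9 → 2
  B-6 → 5
  7-6 → 1
  A-0 → A
  4-1 → 3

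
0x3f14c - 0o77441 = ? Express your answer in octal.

0o671053

0x3f14c = 0o770514 in octal.
Subtract column by column in base 8:
  4-1 → 3
  1-4 → 5 (borrow)
  5-4-1 → 0
  0-7 → 1 (borrow)
  7-7-1 → 7 (borrow)
  7-0-1 → 6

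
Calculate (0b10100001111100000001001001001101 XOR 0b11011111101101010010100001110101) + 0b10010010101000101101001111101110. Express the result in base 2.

First 0b10100001111100000001001001001101 XOR 0b11011111101101010010100001110101 = 0b01111110010001010011101000111000.
Add column by column in base 2, right to left:
  0+0 = 0
  0+1 = 1
  0+1 = 1
  1+1 = 0 carry 1
  1+0+1 = 0 carry 1
  1+1+1 = 1 carry 1
  0+1+1 = 0 carry 1
  0+1+1 = 0 carry 1
  0+1+1 = 0 carry 1
  1+1+1 = 1 carry 1
  0+0+1 = 1
  1+0 = 1
  1+1 = 0 carry 1
  1+0+1 = 0 carry 1
  0+1+1 = 0 carry 1
  0+1+1 = 0 carry 1
  1+0+1 = 0 carry 1
  0+1+1 = 0 carry 1
  1+0+1 = 0 carry 1
  0+0+1 = 1
  0+0 = 0
  0+1 = 1
  1+0 = 1
  0+1 = 1
  0+0 = 0
  1+1 = 0 carry 1
  1+0+1 = 0 carry 1
  1+0+1 = 0 carry 1
  1+1+1 = 1 carry 1
  1+0+1 = 0 carry 1
  1+0+1 = 0 carry 1
  0+1+1 = 0 carry 1
  final carry 1

0b100010000111010000000111000100110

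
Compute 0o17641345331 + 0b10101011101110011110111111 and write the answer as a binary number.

0o17641345331 = 0b1111110100001011100101011011001 in binary.
Add column by column in base 2, right to left:
  1+1 = 0 carry 1
  0+1+1 = 0 carry 1
  0+1+1 = 0 carry 1
  1+1+1 = 1 carry 1
  1+1+1 = 1 carry 1
  0+1+1 = 0 carry 1
  1+0+1 = 0 carry 1
  1+1+1 = 1 carry 1
  0+1+1 = 0 carry 1
  1+1+1 = 1 carry 1
  0+1+1 = 0 carry 1
  1+0+1 = 0 carry 1
  0+0+1 = 1
  0+1 = 1
  1+1 = 0 carry 1
  1+1+1 = 1 carry 1
  1+0+1 = 0 carry 1
  0+1+1 = 0 carry 1
  1+1+1 = 1 carry 1
  0+1+1 = 0 carry 1
  0+0+1 = 1
  0+1 = 1
  0+0 = 0
  1+1 = 0 carry 1
  0+0+1 = 1
  1+1 = 0 carry 1
  1+0+1 = 0 carry 1
  1+0+1 = 0 carry 1
  1+0+1 = 0 carry 1
  1+0+1 = 0 carry 1
  1+0+1 = 0 carry 1
  final carry 1

0b10000001001101001011001010011000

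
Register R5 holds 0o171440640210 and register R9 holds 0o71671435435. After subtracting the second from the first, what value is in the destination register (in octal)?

Subtract column by column in base 8:
  0-5 → 3 (borrow)
  1-3-1 → 5 (borrow)
  2-4-1 → 5 (borrow)
  0-5-1 → 2 (borrow)
  4-3-1 → 0
  6-4 → 2
  0-1 → 7 (borrow)
  4-7-1 → 4 (borrow)
  4-6-1 → 5 (borrow)
  1-1-1 → 7 (borrow)
  7-7-1 → 7 (borrow)
  1-0-1 → 0

0o77547202553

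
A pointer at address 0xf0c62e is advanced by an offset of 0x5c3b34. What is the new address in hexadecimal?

0x14d0162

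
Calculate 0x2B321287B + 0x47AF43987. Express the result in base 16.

0x72E156202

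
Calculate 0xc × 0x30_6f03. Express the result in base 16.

Multiply each base-16 digit by 12, carrying:
  3×12 = 36 → write 4 carry 2
  0×12+2 = 2 → write 2
  f×12 = 180 → write 4 carry 11
  6×12+11 = 83 → write 3 carry 5
  0×12+5 = 5 → write 5
  3×12 = 36 → write 4 carry 2
  remaining carry: 2

0x2453424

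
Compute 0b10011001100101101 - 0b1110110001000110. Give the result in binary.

Subtract column by column in base 2:
  1-0 → 1
  0-1 → 1 (borrow)
  1-1-1 → 1 (borrow)
  1-0-1 → 0
  0-0 → 0
  1-0 → 1
  0-1 → 1 (borrow)
  0-0-1 → 1 (borrow)
  1-0-1 → 0
  1-0 → 1
  0-1 → 1 (borrow)
  0-1-1 → 0 (borrow)
  1-0-1 → 0
  1-1 → 0
  0-1 → 1 (borrow)
  0-1-1 → 0 (borrow)
  1-0-1 → 0

0b100011011100111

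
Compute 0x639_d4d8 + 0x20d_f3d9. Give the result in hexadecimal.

0x847c8b1

Add column by column in base 16, right to left:
  8+9 = 1 carry 1
  d+d+1 = b carry 1
  4+3+1 = 8
  d+f = c carry 1
  9+d+1 = 7 carry 1
  3+0+1 = 4
  6+2 = 8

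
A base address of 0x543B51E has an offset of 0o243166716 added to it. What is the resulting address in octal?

0x543B51E = 0o520732436 in octal.
Add column by column in base 8, right to left:
  6+6 = 4 carry 1
  3+1+1 = 5
  4+7 = 3 carry 1
  2+6+1 = 1 carry 1
  3+6+1 = 2 carry 1
  7+1+1 = 1 carry 1
  0+3+1 = 4
  2+4 = 6
  5+2 = 7

0o764121354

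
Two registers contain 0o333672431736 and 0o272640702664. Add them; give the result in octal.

Add column by column in base 8, right to left:
  6+4 = 2 carry 1
  3+6+1 = 2 carry 1
  7+6+1 = 6 carry 1
  1+2+1 = 4
  3+0 = 3
  4+7 = 3 carry 1
  2+0+1 = 3
  7+4 = 3 carry 1
  6+6+1 = 5 carry 1
  3+2+1 = 6
  3+7 = 2 carry 1
  3+2+1 = 6

0o626533334622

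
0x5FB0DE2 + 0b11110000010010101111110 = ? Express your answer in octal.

0x5FB0DE2 = 0o576606742 in octal.
0b11110000010010101111110 = 0o36022576 in octal.
Add column by column in base 8, right to left:
  2+6 = 0 carry 1
  4+7+1 = 4 carry 1
  7+5+1 = 5 carry 1
  6+2+1 = 1 carry 1
  0+2+1 = 3
  6+0 = 6
  6+6 = 4 carry 1
  7+3+1 = 3 carry 1
  5+0+1 = 6

0o634631540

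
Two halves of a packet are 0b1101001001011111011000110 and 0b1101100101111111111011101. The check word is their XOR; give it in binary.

0b0000101100100000100011011

XOR bit by bit (1 where the bits differ):
  1101001001011111011000110
^ 1101100101111111111011101
= 0000101100100000100011011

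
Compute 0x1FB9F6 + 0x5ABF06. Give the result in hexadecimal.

Add column by column in base 16, right to left:
  6+6 = C
  F+0 = F
  9+F = 8 carry 1
  B+B+1 = 7 carry 1
  F+A+1 = A carry 1
  1+5+1 = 7

0x7A78FC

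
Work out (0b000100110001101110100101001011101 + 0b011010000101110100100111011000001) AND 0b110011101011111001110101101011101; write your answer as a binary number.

0b10010100011100001000100100011100

Add column by column in base 2, right to left:
  1+1 = 0 carry 1
  0+0+1 = 1
  1+0 = 1
  1+0 = 1
  1+0 = 1
  0+0 = 0
  1+1 = 0 carry 1
  0+1+1 = 0 carry 1
  0+0+1 = 1
  1+1 = 0 carry 1
  0+1+1 = 0 carry 1
  1+1+1 = 1 carry 1
  0+0+1 = 1
  0+0 = 0
  1+1 = 0 carry 1
  0+0+1 = 1
  1+0 = 1
  1+1 = 0 carry 1
  1+0+1 = 0 carry 1
  0+1+1 = 0 carry 1
  1+1+1 = 1 carry 1
  1+1+1 = 1 carry 1
  0+0+1 = 1
  0+1 = 1
  0+0 = 0
  1+0 = 1
  1+0 = 1
  0+0 = 0
  0+1 = 1
  1+0 = 1
  0+1 = 1
  0+1 = 1
Sum = 0b11110110111100011001100100011110; now AND with 0b110011101011111001110101101011101:
  011110110111100011001100100011110
& 110011101011111001110101101011101
= 010010100011100001000100100011100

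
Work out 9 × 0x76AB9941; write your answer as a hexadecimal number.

Multiply each base-16 digit by 9, carrying:
  1×9 = 9 → write 9
  4×9 = 36 → write 4 carry 2
  9×9+2 = 83 → write 3 carry 5
  9×9+5 = 86 → write 6 carry 5
  B×9+5 = 104 → write 8 carry 6
  A×9+6 = 96 → write 0 carry 6
  6×9+6 = 60 → write C carry 3
  7×9+3 = 66 → write 2 carry 4
  remaining carry: 4

0x42C086349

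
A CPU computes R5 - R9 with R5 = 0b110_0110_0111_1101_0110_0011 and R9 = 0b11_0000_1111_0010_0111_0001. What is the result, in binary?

Subtract column by column in base 2:
  1-1 → 0
  1-0 → 1
  0-0 → 0
  0-0 → 0
  0-1 → 1 (borrow)
  1-1-1 → 1 (borrow)
  1-1-1 → 1 (borrow)
  0-0-1 → 1 (borrow)
  1-0-1 → 0
  0-1 → 1 (borrow)
  1-0-1 → 0
  1-0 → 1
  1-1 → 0
  1-1 → 0
  1-1 → 0
  0-1 → 1 (borrow)
  0-0-1 → 1 (borrow)
  1-0-1 → 0
  1-0 → 1
  0-0 → 0
  0-1 → 1 (borrow)
  1-1-1 → 1 (borrow)
  1-0-1 → 0

0b1101011000101011110010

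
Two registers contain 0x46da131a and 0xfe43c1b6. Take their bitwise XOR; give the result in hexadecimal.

0xb899d2ac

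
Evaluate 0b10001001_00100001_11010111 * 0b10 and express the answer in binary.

Multiply each base-2 digit by 2, carrying:
  1×2 = 2 → write 0 carry 1
  1×2+1 = 3 → write 1 carry 1
  1×2+1 = 3 → write 1 carry 1
  0×2+1 = 1 → write 1
  1×2 = 2 → write 0 carry 1
  0×2+1 = 1 → write 1
  1×2 = 2 → write 0 carry 1
  1×2+1 = 3 → write 1 carry 1
  1×2+1 = 3 → write 1 carry 1
  0×2+1 = 1 → write 1
  0×2 = 0 → write 0
  0×2 = 0 → write 0
  0×2 = 0 → write 0
  1×2 = 2 → write 0 carry 1
  0×2+1 = 1 → write 1
  0×2 = 0 → write 0
  1×2 = 2 → write 0 carry 1
  0×2+1 = 1 → write 1
  0×2 = 0 → write 0
  1×2 = 2 → write 0 carry 1
  0×2+1 = 1 → write 1
  0×2 = 0 → write 0
  0×2 = 0 → write 0
  1×2 = 2 → write 0 carry 1
  remaining carry: 1

0b1000100100100001110101110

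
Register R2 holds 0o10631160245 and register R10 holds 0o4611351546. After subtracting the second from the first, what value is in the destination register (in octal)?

Subtract column by column in base 8:
  5-6 → 7 (borrow)
  4-4-1 → 7 (borrow)
  2-5-1 → 4 (borrow)
  0-1-1 → 6 (borrow)
  6-5-1 → 0
  1-3 → 6 (borrow)
  1-1-1 → 7 (borrow)
  3-1-1 → 1
  6-6 → 0
  0-4 → 4 (borrow)
  1-0-1 → 0

0o4017606477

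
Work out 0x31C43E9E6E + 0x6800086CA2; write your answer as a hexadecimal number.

Add column by column in base 16, right to left:
  E+2 = 0 carry 1
  6+A+1 = 1 carry 1
  E+C+1 = B carry 1
  9+6+1 = 0 carry 1
  E+8+1 = 7 carry 1
  3+0+1 = 4
  4+0 = 4
  C+0 = C
  1+8 = 9
  3+6 = 9

0x99C4470B10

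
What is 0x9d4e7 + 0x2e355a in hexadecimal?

Add column by column in base 16, right to left:
  7+a = 1 carry 1
  e+5+1 = 4 carry 1
  4+5+1 = a
  d+3 = 0 carry 1
  9+e+1 = 8 carry 1
  0+2+1 = 3

0x380a41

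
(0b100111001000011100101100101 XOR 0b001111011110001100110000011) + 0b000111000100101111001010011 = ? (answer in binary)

0b101111011010111111100111001

First 0b100111001000011100101100101 XOR 0b001111011110001100110000011 = 0b101000010110010000011100110.
Add column by column in base 2, right to left:
  0+1 = 1
  1+1 = 0 carry 1
  1+0+1 = 0 carry 1
  0+0+1 = 1
  0+1 = 1
  1+0 = 1
  1+1 = 0 carry 1
  1+0+1 = 0 carry 1
  0+0+1 = 1
  0+1 = 1
  0+1 = 1
  0+1 = 1
  0+1 = 1
  1+0 = 1
  0+1 = 1
  0+0 = 0
  1+0 = 1
  1+1 = 0 carry 1
  0+0+1 = 1
  1+0 = 1
  0+0 = 0
  0+1 = 1
  0+1 = 1
  0+1 = 1
  1+0 = 1
  0+0 = 0
  1+0 = 1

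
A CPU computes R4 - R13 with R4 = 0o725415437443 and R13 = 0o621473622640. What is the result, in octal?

0o103721614603

Subtract column by column in base 8:
  3-0 → 3
  4-4 → 0
  4-6 → 6 (borrow)
  7-2-1 → 4
  3-2 → 1
  4-6 → 6 (borrow)
  5-3-1 → 1
  1-7 → 2 (borrow)
  4-4-1 → 7 (borrow)
  5-1-1 → 3
  2-2 → 0
  7-6 → 1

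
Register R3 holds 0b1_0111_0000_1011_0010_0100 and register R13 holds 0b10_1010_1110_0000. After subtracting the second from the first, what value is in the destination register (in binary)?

Subtract column by column in base 2:
  0-0 → 0
  0-0 → 0
  1-0 → 1
  0-0 → 0
  0-0 → 0
  1-1 → 0
  0-1 → 1 (borrow)
  0-1-1 → 0 (borrow)
  1-0-1 → 0
  1-1 → 0
  0-0 → 0
  1-1 → 0
  0-0 → 0
  0-1 → 1 (borrow)
  0-0-1 → 1 (borrow)
  0-0-1 → 1 (borrow)
  1-0-1 → 0
  1-0 → 1
  1-0 → 1
  0-0 → 0
  1-0 → 1

0b101101110000001000100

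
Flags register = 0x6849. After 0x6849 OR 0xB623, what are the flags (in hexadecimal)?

OR each hex digit independently (no carries):
  6|B=F, 8|6=E, 4|2=6, 9|3=B

0xFE6B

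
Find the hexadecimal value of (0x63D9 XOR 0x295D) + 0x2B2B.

First 0x63D9 XOR 0x295D = 0x4A84.
Add column by column in base 16, right to left:
  4+B = F
  8+2 = A
  A+B = 5 carry 1
  4+2+1 = 7

0x75AF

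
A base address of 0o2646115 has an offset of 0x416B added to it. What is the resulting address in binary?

0b10111000110110111000

0o2646115 = 0b10110100110001001101 in binary.
0x416B = 0b100000101101011 in binary.
Add column by column in base 2, right to left:
  1+1 = 0 carry 1
  0+1+1 = 0 carry 1
  1+0+1 = 0 carry 1
  1+1+1 = 1 carry 1
  0+0+1 = 1
  0+1 = 1
  1+1 = 0 carry 1
  0+0+1 = 1
  0+1 = 1
  0+0 = 0
  1+0 = 1
  1+0 = 1
  0+0 = 0
  0+0 = 0
  1+1 = 0 carry 1
  0+0+1 = 1
  1+0 = 1
  1+0 = 1
  0+0 = 0
  1+0 = 1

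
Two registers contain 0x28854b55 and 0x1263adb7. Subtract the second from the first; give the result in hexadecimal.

0x16219d9e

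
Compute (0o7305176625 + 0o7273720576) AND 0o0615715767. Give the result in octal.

Add column by column in base 8, right to left:
  5+6 = 3 carry 1
  2+7+1 = 2 carry 1
  6+5+1 = 4 carry 1
  6+0+1 = 7
  7+2 = 1 carry 1
  1+7+1 = 1 carry 1
  5+3+1 = 1 carry 1
  0+7+1 = 0 carry 1
  3+2+1 = 6
  7+7 = 6 carry 1
  final carry 1
Sum = 0o16601117423; now AND with 0o0615715767:
  1&0=0, 6&0=0, 6&6=6, 0&1=0, 1&5=1, 1&7=1, 1&1=1, 7&5=5, 4&7=4, 2&6=2, 3&7=3

0o601115423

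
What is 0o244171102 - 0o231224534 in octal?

0o12744346

Subtract column by column in base 8:
  2-4 → 6 (borrow)
  0-3-1 → 4 (borrow)
  1-5-1 → 3 (borrow)
  1-4-1 → 4 (borrow)
  7-2-1 → 4
  1-2 → 7 (borrow)
  4-1-1 → 2
  4-3 → 1
  2-2 → 0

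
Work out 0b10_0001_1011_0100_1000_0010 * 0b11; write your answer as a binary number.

Multiply each base-2 digit by 3, carrying:
  0×3 = 0 → write 0
  1×3 = 3 → write 1 carry 1
  0×3+1 = 1 → write 1
  0×3 = 0 → write 0
  0×3 = 0 → write 0
  0×3 = 0 → write 0
  0×3 = 0 → write 0
  1×3 = 3 → write 1 carry 1
  0×3+1 = 1 → write 1
  0×3 = 0 → write 0
  1×3 = 3 → write 1 carry 1
  0×3+1 = 1 → write 1
  1×3 = 3 → write 1 carry 1
  1×3+1 = 4 → write 0 carry 2
  0×3+2 = 2 → write 0 carry 1
  1×3+1 = 4 → write 0 carry 2
  1×3+2 = 5 → write 1 carry 2
  0×3+2 = 2 → write 0 carry 1
  0×3+1 = 1 → write 1
  0×3 = 0 → write 0
  0×3 = 0 → write 0
  1×3 = 3 → write 1 carry 1
  remaining carry: 1

0b11001010001110110000110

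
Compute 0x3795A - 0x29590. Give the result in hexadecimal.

Subtract column by column in base 16:
  A-0 → A
  5-9 → C (borrow)
  9-5-1 → 3
  7-9 → E (borrow)
  3-2-1 → 0

0xE3CA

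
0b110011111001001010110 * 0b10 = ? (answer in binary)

0b1100111110010010101100

Multiply each base-2 digit by 2, carrying:
  0×2 = 0 → write 0
  1×2 = 2 → write 0 carry 1
  1×2+1 = 3 → write 1 carry 1
  0×2+1 = 1 → write 1
  1×2 = 2 → write 0 carry 1
  0×2+1 = 1 → write 1
  1×2 = 2 → write 0 carry 1
  0×2+1 = 1 → write 1
  0×2 = 0 → write 0
  1×2 = 2 → write 0 carry 1
  0×2+1 = 1 → write 1
  0×2 = 0 → write 0
  1×2 = 2 → write 0 carry 1
  1×2+1 = 3 → write 1 carry 1
  1×2+1 = 3 → write 1 carry 1
  1×2+1 = 3 → write 1 carry 1
  1×2+1 = 3 → write 1 carry 1
  0×2+1 = 1 → write 1
  0×2 = 0 → write 0
  1×2 = 2 → write 0 carry 1
  1×2+1 = 3 → write 1 carry 1
  remaining carry: 1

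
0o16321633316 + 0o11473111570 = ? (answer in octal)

0o30014745106

Add column by column in base 8, right to left:
  6+0 = 6
  1+7 = 0 carry 1
  3+5+1 = 1 carry 1
  3+1+1 = 5
  3+1 = 4
  6+1 = 7
  1+3 = 4
  2+7 = 1 carry 1
  3+4+1 = 0 carry 1
  6+1+1 = 0 carry 1
  1+1+1 = 3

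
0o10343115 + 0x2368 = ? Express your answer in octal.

0o10364665

0x2368 = 0o21550 in octal.
Add column by column in base 8, right to left:
  5+0 = 5
  1+5 = 6
  1+5 = 6
  3+1 = 4
  4+2 = 6
  3+0 = 3
  0+0 = 0
  1+0 = 1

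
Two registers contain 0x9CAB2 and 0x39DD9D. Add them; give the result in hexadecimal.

Add column by column in base 16, right to left:
  2+D = F
  B+9 = 4 carry 1
  A+D+1 = 8 carry 1
  C+D+1 = A carry 1
  9+9+1 = 3 carry 1
  0+3+1 = 4

0x43A84F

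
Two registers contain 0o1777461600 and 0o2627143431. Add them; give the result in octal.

0o4626625231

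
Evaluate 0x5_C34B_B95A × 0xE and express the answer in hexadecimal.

Multiply each base-16 digit by 14, carrying:
  A×14 = 140 → write C carry 8
  5×14+8 = 78 → write E carry 4
  9×14+4 = 130 → write 2 carry 8
  B×14+8 = 162 → write 2 carry 10
  B×14+10 = 164 → write 4 carry 10
  4×14+10 = 66 → write 2 carry 4
  3×14+4 = 46 → write E carry 2
  C×14+2 = 170 → write A carry 10
  5×14+10 = 80 → write 0 carry 5
  remaining carry: 5

0x50AE2422EC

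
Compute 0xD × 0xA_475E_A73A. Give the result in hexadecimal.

Multiply each base-16 digit by 13, carrying:
  A×13 = 130 → write 2 carry 8
  3×13+8 = 47 → write F carry 2
  7×13+2 = 93 → write D carry 5
  A×13+5 = 135 → write 7 carry 8
  E×13+8 = 190 → write E carry 11
  5×13+11 = 76 → write C carry 4
  7×13+4 = 95 → write F carry 5
  4×13+5 = 57 → write 9 carry 3
  A×13+3 = 133 → write 5 carry 8
  remaining carry: 8

0x859FCE7DF2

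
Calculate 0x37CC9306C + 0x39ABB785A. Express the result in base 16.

Add column by column in base 16, right to left:
  C+A = 6 carry 1
  6+5+1 = C
  0+8 = 8
  3+7 = A
  9+B = 4 carry 1
  C+B+1 = 8 carry 1
  C+A+1 = 7 carry 1
  7+9+1 = 1 carry 1
  3+3+1 = 7

0x71784A8C6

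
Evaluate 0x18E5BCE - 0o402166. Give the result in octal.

0x18E5BCE = 0o143455716 in octal.
Subtract column by column in base 8:
  6-6 → 0
  1-6 → 3 (borrow)
  7-1-1 → 5
  5-2 → 3
  5-0 → 5
  4-4 → 0
  3-0 → 3
  4-0 → 4
  1-0 → 1

0o143053530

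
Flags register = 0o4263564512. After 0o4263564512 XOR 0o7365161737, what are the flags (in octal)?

XOR each oct digit independently (no carries):
  4^7=3, 2^3=1, 6^6=0, 3^5=6, 5^1=4, 6^6=0, 4^1=5, 5^7=2, 1^3=2, 2^7=5

0o3106405225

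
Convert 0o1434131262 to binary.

0b1100011100001011001010110010

Each octal digit is 3 bits: 1=001 4=100 3=011 4=100 1=001 3=011 1=001 2=010 6=110 2=010.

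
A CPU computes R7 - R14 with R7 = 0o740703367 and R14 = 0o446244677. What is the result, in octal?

0o272436470

Subtract column by column in base 8:
  7-7 → 0
  6-7 → 7 (borrow)
  3-6-1 → 4 (borrow)
  3-4-1 → 6 (borrow)
  0-4-1 → 3 (borrow)
  7-2-1 → 4
  0-6 → 2 (borrow)
  4-4-1 → 7 (borrow)
  7-4-1 → 2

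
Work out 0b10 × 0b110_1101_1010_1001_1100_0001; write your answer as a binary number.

Multiply each base-2 digit by 2, carrying:
  1×2 = 2 → write 0 carry 1
  0×2+1 = 1 → write 1
  0×2 = 0 → write 0
  0×2 = 0 → write 0
  0×2 = 0 → write 0
  0×2 = 0 → write 0
  1×2 = 2 → write 0 carry 1
  1×2+1 = 3 → write 1 carry 1
  1×2+1 = 3 → write 1 carry 1
  0×2+1 = 1 → write 1
  0×2 = 0 → write 0
  1×2 = 2 → write 0 carry 1
  0×2+1 = 1 → write 1
  1×2 = 2 → write 0 carry 1
  0×2+1 = 1 → write 1
  1×2 = 2 → write 0 carry 1
  1×2+1 = 3 → write 1 carry 1
  0×2+1 = 1 → write 1
  1×2 = 2 → write 0 carry 1
  1×2+1 = 3 → write 1 carry 1
  0×2+1 = 1 → write 1
  1×2 = 2 → write 0 carry 1
  1×2+1 = 3 → write 1 carry 1
  remaining carry: 1

0b110110110101001110000010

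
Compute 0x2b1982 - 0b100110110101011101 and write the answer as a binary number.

0x2b1982 = 0b1010110001100110000010 in binary.
Subtract column by column in base 2:
  0-1 → 1 (borrow)
  1-0-1 → 0
  0-1 → 1 (borrow)
  0-1-1 → 0 (borrow)
  0-1-1 → 0 (borrow)
  0-0-1 → 1 (borrow)
  0-1-1 → 0 (borrow)
  1-0-1 → 0
  1-1 → 0
  0-0 → 0
  0-1 → 1 (borrow)
  1-1-1 → 1 (borrow)
  1-0-1 → 0
  0-1 → 1 (borrow)
  0-1-1 → 0 (borrow)
  0-0-1 → 1 (borrow)
  1-0-1 → 0
  1-1 → 0
  0-0 → 0
  1-0 → 1
  0-0 → 0
  1-0 → 1

0b1010001010110000100101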